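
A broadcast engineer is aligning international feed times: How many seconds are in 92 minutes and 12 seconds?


Minutes: 92
Seconds: 12
Convert minutes to seconds: 92 x 60 = 5520
Add remaining seconds: 5520 + 12 = 5532

5532


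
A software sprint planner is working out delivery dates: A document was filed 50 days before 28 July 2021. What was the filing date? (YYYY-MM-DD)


Start: 2021-07-28
Subtracting 50 days
Days already passed in July: 28
After going back through July: 22 more days to subtract
June 2021 has 30 days, need 22
Result: 2021-06-08

2021-06-08


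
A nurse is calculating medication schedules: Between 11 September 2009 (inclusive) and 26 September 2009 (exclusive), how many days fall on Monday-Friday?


Start: 2009-09-11 (Friday)
End (exclusive): 2009-09-26 (Saturday)
Total calendar days: 15
Full weeks: 15 // 7 = 2 -> 10 weekdays
Remaining 1 days starting on Friday:
  Fri(w) -> 1 weekdays
Total business days: 10 + 1 = 11

11


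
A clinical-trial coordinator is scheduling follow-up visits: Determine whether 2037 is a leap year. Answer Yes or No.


Year: 2037
Divisible by 4? 2037 / 4 = 509.25 -> No
Not divisible by 4, so NOT a leap year

No


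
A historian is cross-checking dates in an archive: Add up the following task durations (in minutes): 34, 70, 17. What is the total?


Durations: 34, 70, 17
Running sum: 34
+ 70 = 104
+ 17 = 121
Total duration: 121 minutes
That is 2 hours and 1 minutes

121


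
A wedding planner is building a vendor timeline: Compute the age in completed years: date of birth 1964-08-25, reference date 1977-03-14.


Birth: 1964-08-25
Reference: 1977-03-14
Year difference: 1977 - 1964 = 13
Has birthday (08-25) occurred by 03-14? No
Birthday not yet reached this year -> subtract 1
Age in full years: 12

12


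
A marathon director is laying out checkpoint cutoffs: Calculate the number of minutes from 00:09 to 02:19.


Start time: 00:09 = 9 minutes from midnight
End time: 02:19 = 139 minutes from midnight
Difference: 139 - 9 = 130 minutes
That is 2 hours and 10 minutes

130


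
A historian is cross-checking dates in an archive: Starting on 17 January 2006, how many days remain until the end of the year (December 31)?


Start: January 17, 2006
End: December 31, 2006
Days left in January: 14
February: 28
March: 31
April: 30
May: 31
... plus remaining months
Sum of remaining months: 334
Total: 14 + 334 = 348

348


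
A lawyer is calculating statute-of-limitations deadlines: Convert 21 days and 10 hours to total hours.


Days: 21
Extra hours: 10
Hours per day: 24
Days to hours: 21 x 24 = 504
Total: 504 + 10 = 514

514


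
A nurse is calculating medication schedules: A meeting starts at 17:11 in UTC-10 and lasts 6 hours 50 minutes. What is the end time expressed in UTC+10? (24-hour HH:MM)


Start: 17:11 in UTC-10
Step 1 - add duration:
  minutes: 11 + 50 = 61 (carry 1h)
  hours: 17 + 6 + 1 = 24
  end in UTC-10: 00:01
Step 2 - convert UTC-10 -> UTC+10:
  offset difference: 10 - (-10) = 20 hours
  0 + (20) = 20 -> mod 24 = 20
Result: 20:01 in UTC+10

20:01


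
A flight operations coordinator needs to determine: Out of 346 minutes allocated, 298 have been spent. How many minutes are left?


Total budget: 346 minutes
Time used: 298 minutes
Remaining: 346 - 298 = 48 minutes
Percent used: 86.1%
Percent remaining: 13.9%

48


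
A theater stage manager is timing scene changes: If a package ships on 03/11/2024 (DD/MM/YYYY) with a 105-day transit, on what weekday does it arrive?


Start: 2024-11-03 (Sunday)
Step 1 - find target date: add 105 days
  2024-11-03 + 105 days = 2025-02-16
Step 2 - day of week:
  105 mod 7 = 0
  Sunday + 0 days -> Sunday
Result: Sunday (2025-02-16)

Sunday


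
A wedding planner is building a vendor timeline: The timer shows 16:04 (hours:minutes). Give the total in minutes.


Hours: 16
Minutes: 4
Convert hours to minutes: 16 x 60 = 960
Add remaining minutes: 960 + 4 = 964

964


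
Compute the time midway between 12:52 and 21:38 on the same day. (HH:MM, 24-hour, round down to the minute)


Start time: 12:52 = 772 minutes from midnight
End time: 21:38 = 1298 minutes from midnight
Sum: 772 + 1298 = 2070
Midpoint: 2070 / 2 = 1035 minutes
Convert: 1035 / 60 = 17 hours, 15 minutes
Result: 17:15

17:15


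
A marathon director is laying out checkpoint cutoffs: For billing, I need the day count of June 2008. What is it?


Month: June
Year: 2008
June is a 30-day month
Total: 30 days

30


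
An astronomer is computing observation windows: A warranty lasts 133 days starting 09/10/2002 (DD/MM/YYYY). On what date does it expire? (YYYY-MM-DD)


Start: 2002-10-09
Adding 133 days
Days remaining in October: 22
After October: 111 days still to add
November 2002: 30 days, 81 remaining
December 2002: 31 days, 50 remaining
January 2003: 31 days, 19 remaining
February 2003 has 28 days, need 19
Result: 2003-02-19

2003-02-19


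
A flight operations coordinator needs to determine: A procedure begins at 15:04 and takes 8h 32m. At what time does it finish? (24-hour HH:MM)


Start time: 15:04
Adding: 8 hours 32 minutes
Minutes: 4 + 32 = 36
Hours: 15 + 8 + 0 = 23
Result: 23:36

23:36


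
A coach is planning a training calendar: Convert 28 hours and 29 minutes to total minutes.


Hours: 28
Extra minutes: 29
Minutes per hour: 60
Hours to minutes: 28 x 60 = 1680
Total: 1680 + 29 = 1709

1709


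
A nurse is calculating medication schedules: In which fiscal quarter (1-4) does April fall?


Month: April (month 4)
Q1: January-March (months 1-3)
Q2: April-June (months 4-6)
Q3: July-September (months 7-9)
Q4: October-December (months 10-12)
Month 4 falls in Q2

2


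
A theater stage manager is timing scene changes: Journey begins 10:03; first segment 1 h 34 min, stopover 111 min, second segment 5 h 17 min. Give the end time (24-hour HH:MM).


Depart: 10:03
Leg 1: +94 min -> 11:37
Layover: +111 min -> 13:28
Leg 2: +317 min -> 18:45
Total travel: 522 minutes = 8h 42m
Arrival: 18:45

18:45


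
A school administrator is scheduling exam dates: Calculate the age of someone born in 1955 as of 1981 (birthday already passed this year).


Birth year: 1955
Current year: 1981
Age = current year - birth year
Age = 1981 - 1955 = 26

26


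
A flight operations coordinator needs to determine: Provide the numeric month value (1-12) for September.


Calendar month order:
8. August
9. September <--
10. October
September is month number 9

9


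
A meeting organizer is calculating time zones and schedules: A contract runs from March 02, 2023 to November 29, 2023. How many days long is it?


Start date: 2023-03-02
End date: 2023-11-29
Mar 2023: +30 days
Apr 2023: +30 days
May 2023: +31 days
... (6 more months)
Total: 272 days

272


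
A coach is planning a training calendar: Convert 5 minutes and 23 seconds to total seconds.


Minutes: 5
Extra seconds: 23
Seconds per minute: 60
Minutes to seconds: 5 x 60 = 300
Total: 300 + 23 = 323

323


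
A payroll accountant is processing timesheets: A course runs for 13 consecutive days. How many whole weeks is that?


Total days: 13
Days per week: 7
Division: 13 / 7 = 1 remainder 6
Complete weeks: 1
Remaining days: 6

1


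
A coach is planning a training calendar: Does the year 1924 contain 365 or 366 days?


Year: 1924
Check leap year rules:
Divisible by 4? Yes
Divisible by 100? No
1924 is a leap year
Days: 366

366


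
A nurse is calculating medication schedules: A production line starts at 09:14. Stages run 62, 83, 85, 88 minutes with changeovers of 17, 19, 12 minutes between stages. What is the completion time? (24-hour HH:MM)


Start: 09:14 = 554 min from midnight
  after task 1 (62 min): 10:16
  after break (17 min): 10:33
  after task 2 (83 min): 11:56
  after break (19 min): 12:15
  after task 3 (85 min): 13:40
  after break (12 min): 13:52
  after task 4 (88 min): 15:20
Total elapsed: 366 minutes
End time: 15:20

15:20


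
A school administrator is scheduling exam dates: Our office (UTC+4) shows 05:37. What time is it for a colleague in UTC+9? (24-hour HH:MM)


Local time: 05:37 at UTC+4 (offset 4h)
Target zone: UTC+9 (offset 9h)
Difference: 9 - (4) = 5 hours
Calculation: 5 + (5) = 10
Result: 10:37

10:37


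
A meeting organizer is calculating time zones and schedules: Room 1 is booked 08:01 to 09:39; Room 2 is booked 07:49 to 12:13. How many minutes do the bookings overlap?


Interval A: [481, 579] minutes from midnight
Interval B: [469, 733] minutes from midnight
Overlap start = max(481, 469) = 481
Overlap end = min(579, 733) = 579
Overlap = 579 - 481 = 98 minutes

98


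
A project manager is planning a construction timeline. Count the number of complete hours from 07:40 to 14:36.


Start: 07:40
End: 14:36
Hour difference: 14 - 7 = 7 hours
Minute difference: 36 - 40 = -4 minutes
Total minutes: 416
Complete hours: 416 / 60 = 6 (remainder 56)

6


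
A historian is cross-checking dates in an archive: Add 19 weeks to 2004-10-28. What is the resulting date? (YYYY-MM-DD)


Start: 2004-10-28
Weeks to add: 19
Convert to days: 19 x 7 = 133 days
Add 133 days to 2004-10-28
Result: 2005-03-10

2005-03-10


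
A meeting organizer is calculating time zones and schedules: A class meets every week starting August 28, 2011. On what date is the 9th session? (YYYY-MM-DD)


First occurrence: 2011-08-28 (occurrence 1)
Each occurrence is 7 days after the previous.
Occurrence 9 is 8 weeks after the first.
8 weeks = 56 days
2011-08-28 + 56 days = 2011-10-23

2011-10-23


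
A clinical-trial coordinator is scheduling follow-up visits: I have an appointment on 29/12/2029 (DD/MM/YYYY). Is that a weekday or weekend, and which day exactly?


Date: 2029-12-29
January 1, 2029 is a Monday
Day of year: 363
Offset from Jan 1: 362 days
362 mod 7 = 5
Result: Saturday

Saturday


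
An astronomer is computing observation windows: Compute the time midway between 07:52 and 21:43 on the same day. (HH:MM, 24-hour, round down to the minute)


Start time: 07:52 = 472 minutes from midnight
End time: 21:43 = 1303 minutes from midnight
Sum: 472 + 1303 = 1775
Midpoint: 1775 / 2 = 887 minutes
Convert: 887 / 60 = 14 hours, 47 minutes
Result: 14:47

14:47


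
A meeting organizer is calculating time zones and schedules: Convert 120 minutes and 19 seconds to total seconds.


Minutes: 120
Extra seconds: 19
Seconds per minute: 60
Minutes to seconds: 120 x 60 = 7200
Total: 7200 + 19 = 7219

7219


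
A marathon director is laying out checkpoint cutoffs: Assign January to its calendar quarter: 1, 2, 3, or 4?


Month: January (month 1)
Q1: January-March (months 1-3)
Q2: April-June (months 4-6)
Q3: July-September (months 7-9)
Q4: October-December (months 10-12)
Month 1 falls in Q1

1


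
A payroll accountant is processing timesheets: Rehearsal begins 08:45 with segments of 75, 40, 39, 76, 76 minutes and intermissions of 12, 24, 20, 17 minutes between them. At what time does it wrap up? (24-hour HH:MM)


Start: 08:45 = 525 min from midnight
  after task 1 (75 min): 10:00
  after break (12 min): 10:12
  after task 2 (40 min): 10:52
  after break (24 min): 11:16
  after task 3 (39 min): 11:55
  after break (20 min): 12:15
  after task 4 (76 min): 13:31
  after break (17 min): 13:48
  after task 5 (76 min): 15:04
Total elapsed: 379 minutes
End time: 15:04

15:04


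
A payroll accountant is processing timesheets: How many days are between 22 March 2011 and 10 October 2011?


Start date: 2011-03-22
End date: 2011-10-10
Mar 2011: +10 days
Apr 2011: +30 days
May 2011: +31 days
... (5 more months)
Total: 202 days

202


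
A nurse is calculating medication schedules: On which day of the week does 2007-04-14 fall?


Date: 2007-04-14
January 1, 2007 is a Monday
Day of year: 104
Offset from Jan 1: 103 days
103 mod 7 = 5
Result: Saturday

Saturday


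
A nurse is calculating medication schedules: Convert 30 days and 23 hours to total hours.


Days: 30
Extra hours: 23
Hours per day: 24
Days to hours: 30 x 24 = 720
Total: 720 + 23 = 743

743


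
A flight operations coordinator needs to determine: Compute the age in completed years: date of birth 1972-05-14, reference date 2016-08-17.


Birth: 1972-05-14
Reference: 2016-08-17
Year difference: 2016 - 1972 = 44
Has birthday (05-14) occurred by 08-17? Yes
Age in full years: 44

44


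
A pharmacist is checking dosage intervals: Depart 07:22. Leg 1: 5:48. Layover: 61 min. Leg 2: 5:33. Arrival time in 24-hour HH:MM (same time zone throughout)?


Depart: 07:22
Leg 1: +348 min -> 13:10
Layover: +61 min -> 14:11
Leg 2: +333 min -> 19:44
Total travel: 742 minutes = 12h 22m
Arrival: 19:44

19:44


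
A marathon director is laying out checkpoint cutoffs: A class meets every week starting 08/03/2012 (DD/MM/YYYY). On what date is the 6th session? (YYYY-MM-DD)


First occurrence: 2012-03-08 (occurrence 1)
Each occurrence is 7 days after the previous.
Occurrence 6 is 5 weeks after the first.
5 weeks = 35 days
2012-03-08 + 35 days = 2012-04-12

2012-04-12


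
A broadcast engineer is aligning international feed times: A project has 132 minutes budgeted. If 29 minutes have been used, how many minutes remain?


Total budget: 132 minutes
Time used: 29 minutes
Remaining: 132 - 29 = 103 minutes
Percent used: 22.0%
Percent remaining: 78.0%

103


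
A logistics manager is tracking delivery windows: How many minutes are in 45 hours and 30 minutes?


Hours: 45
Minutes: 30
Convert hours to minutes: 45 x 60 = 2700
Add remaining minutes: 2700 + 30 = 2730

2730


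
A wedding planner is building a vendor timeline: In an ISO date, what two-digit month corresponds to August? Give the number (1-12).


Calendar month order:
7. July
8. August <--
9. September
August is month number 8

8


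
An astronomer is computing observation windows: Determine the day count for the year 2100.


Year: 2100
Check leap year rules:
Divisible by 4? Yes
Divisible by 100? Yes
Divisible by 400? No
2100 is not a leap year
Days: 365

365


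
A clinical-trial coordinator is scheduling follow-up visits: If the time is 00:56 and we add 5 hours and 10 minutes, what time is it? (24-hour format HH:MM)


Start time: 00:56
Adding: 5 hours 10 minutes
Minutes: 56 + 10 = 66
Minute overflow: 66 >= 60, so carry 1 hour, minutes = 6
Hours: 0 + 5 + 1 = 6
Result: 06:06

06:06


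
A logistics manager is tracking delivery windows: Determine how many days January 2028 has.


Month: January
Year: 2028
January is a 31-day month
Total: 31 days

31


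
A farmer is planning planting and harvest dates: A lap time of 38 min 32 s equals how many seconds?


Minutes: 38
Seconds: 32
Convert minutes to seconds: 38 x 60 = 2280
Add remaining seconds: 2280 + 32 = 2312

2312


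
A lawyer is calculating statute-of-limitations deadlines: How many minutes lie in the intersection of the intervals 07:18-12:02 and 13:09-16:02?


Interval A: [438, 722] minutes from midnight
Interval B: [789, 962] minutes from midnight
Overlap start = max(438, 789) = 789
Overlap end = min(722, 962) = 722
End <= start, so the intervals do not overlap: 0 minutes

0


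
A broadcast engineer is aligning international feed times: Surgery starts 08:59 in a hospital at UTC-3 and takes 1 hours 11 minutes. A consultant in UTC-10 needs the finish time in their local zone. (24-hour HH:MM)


Start: 08:59 in UTC-3
Step 1 - add duration:
  minutes: 59 + 11 = 70 (carry 1h)
  hours: 8 + 1 + 1 = 10
  end in UTC-3: 10:10
Step 2 - convert UTC-3 -> UTC-10:
  offset difference: -10 - (-3) = -7 hours
  10 + (-7) = 3 -> mod 24 = 3
Result: 03:10 in UTC-10

03:10


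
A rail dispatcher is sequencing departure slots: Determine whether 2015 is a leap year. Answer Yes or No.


Year: 2015
Divisible by 4? 2015 / 4 = 503.75 -> No
Not divisible by 4, so NOT a leap year

No


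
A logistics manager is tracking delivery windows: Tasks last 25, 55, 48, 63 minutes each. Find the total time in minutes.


Durations: 25, 55, 48, 63
Running sum: 25
+ 55 = 80
+ 48 = 128
+ 63 = 191
Total duration: 191 minutes
That is 3 hours and 11 minutes

191


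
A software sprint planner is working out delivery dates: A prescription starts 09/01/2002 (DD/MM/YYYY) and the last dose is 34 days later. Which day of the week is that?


Start: 2002-01-09 (Wednesday)
Step 1 - find target date: add 34 days
  2002-01-09 + 34 days = 2002-02-12
Step 2 - day of week:
  34 mod 7 = 6
  Wednesday + 6 days -> Tuesday
Result: Tuesday (2002-02-12)

Tuesday


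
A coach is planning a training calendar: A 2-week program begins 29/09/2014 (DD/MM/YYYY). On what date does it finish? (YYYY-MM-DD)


Start: 2014-09-29
Weeks to add: 2
Convert to days: 2 x 7 = 14 days
Add 14 days to 2014-09-29
Result: 2014-10-13

2014-10-13


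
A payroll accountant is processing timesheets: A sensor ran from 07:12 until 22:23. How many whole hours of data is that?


Start: 07:12
End: 22:23
Hour difference: 22 - 7 = 15 hours
Minute difference: 23 - 12 = 11 minutes
Total minutes: 911
Complete hours: 911 / 60 = 15 (remainder 11)

15


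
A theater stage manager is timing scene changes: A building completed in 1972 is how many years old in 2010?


Birth year: 1972
Current year: 2010
Age = current year - birth year
Age = 2010 - 1972 = 38

38


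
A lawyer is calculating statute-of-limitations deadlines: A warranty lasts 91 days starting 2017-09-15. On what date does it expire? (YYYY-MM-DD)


Start: 2017-09-15
Adding 91 days
Days remaining in September: 15
After September: 76 days still to add
October 2017: 31 days, 45 remaining
November 2017: 30 days, 15 remaining
December 2017 has 31 days, need 15
Result: 2017-12-15

2017-12-15


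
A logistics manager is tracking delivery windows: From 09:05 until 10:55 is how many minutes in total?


Start time: 09:05 = 545 minutes from midnight
End time: 10:55 = 655 minutes from midnight
Difference: 655 - 545 = 110 minutes
That is 1 hours and 50 minutes

110


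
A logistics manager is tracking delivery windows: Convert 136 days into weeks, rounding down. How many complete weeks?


Total days: 136
Days per week: 7
Division: 136 / 7 = 19 remainder 3
Complete weeks: 19
Remaining days: 3

19


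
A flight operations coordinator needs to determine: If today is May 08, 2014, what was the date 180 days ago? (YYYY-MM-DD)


Start: 2014-05-08
Subtracting 180 days
Days already passed in May: 8
After going back through May: 172 more days to subtract
April 2014: 30 days, 142 remaining
March 2014: 31 days, 111 remaining
February 2014: 28 days, 83 remaining
January 2014: 31 days, 52 remaining
Result: 2013-11-09

2013-11-09


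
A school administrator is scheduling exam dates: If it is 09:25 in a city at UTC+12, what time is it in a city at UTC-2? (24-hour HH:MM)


Local time: 09:25 at UTC+12 (offset 12h)
Target zone: UTC-2 (offset -2h)
Difference: -2 - (12) = -14 hours
Calculation: 9 + (-14) = -5
Wraparound: (-5) mod 24 = 19
Result: 19:25

19:25


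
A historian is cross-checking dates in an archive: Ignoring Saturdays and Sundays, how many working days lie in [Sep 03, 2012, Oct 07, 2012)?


Start: 2012-09-03 (Monday)
End (exclusive): 2012-10-07 (Sunday)
Total calendar days: 34
Full weeks: 34 // 7 = 4 -> 20 weekdays
Remaining 6 days starting on Monday:
  Mon(w), Tue(w), Wed(w), Thu(w), Fri(w), Sat(-) -> 5 weekdays
Total business days: 20 + 5 = 25

25


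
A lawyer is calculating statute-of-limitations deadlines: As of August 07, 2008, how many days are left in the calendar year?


Start: August 07, 2008
End: December 31, 2008
Days left in August: 24
September: 30
October: 31
November: 30
December: 31
Sum of remaining months: 122
Total: 24 + 122 = 146

146


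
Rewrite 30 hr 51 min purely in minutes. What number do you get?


Hours: 30
Extra minutes: 51
Minutes per hour: 60
Hours to minutes: 30 x 60 = 1800
Total: 1800 + 51 = 1851

1851


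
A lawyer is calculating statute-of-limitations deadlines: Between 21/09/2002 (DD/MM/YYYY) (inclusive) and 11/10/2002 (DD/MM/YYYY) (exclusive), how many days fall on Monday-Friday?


Start: 2002-09-21 (Saturday)
End (exclusive): 2002-10-11 (Friday)
Total calendar days: 20
Full weeks: 20 // 7 = 2 -> 10 weekdays
Remaining 6 days starting on Saturday:
  Sat(-), Sun(-), Mon(w), Tue(w), Wed(w), Thu(w) -> 4 weekdays
Total business days: 10 + 4 = 14

14


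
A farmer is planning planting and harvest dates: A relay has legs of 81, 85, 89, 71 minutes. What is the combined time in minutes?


Durations: 81, 85, 89, 71
Running sum: 81
+ 85 = 166
+ 89 = 255
+ 71 = 326
Total duration: 326 minutes
That is 5 hours and 26 minutes

326


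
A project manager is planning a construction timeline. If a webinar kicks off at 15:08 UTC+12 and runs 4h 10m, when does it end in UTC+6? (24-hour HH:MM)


Start: 15:08 in UTC+12
Step 1 - add duration:
  minutes: 8 + 10 = 18
  hours: 15 + 4 + 0 = 19
  end in UTC+12: 19:18
Step 2 - convert UTC+12 -> UTC+6:
  offset difference: 6 - (12) = -6 hours
  19 + (-6) = 13 -> mod 24 = 13
Result: 13:18 in UTC+6

13:18


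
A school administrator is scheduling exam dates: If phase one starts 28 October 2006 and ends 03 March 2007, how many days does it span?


Start date: 2006-10-28
End date: 2007-03-03
Oct 2006: +4 days
Nov 2006: +30 days
Dec 2006: +31 days
... (3 more months)
Total: 126 days

126


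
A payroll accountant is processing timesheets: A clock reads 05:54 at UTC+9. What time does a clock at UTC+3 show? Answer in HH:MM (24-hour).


Local time: 05:54 at UTC+9 (offset 9h)
Target zone: UTC+3 (offset 3h)
Difference: 3 - (9) = -6 hours
Calculation: 5 + (-6) = -1
Wraparound: (-1) mod 24 = 23
Result: 23:54

23:54


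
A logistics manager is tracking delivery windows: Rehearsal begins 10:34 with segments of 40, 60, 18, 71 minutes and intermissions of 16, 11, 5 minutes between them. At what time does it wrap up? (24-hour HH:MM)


Start: 10:34 = 634 min from midnight
  after task 1 (40 min): 11:14
  after break (16 min): 11:30
  after task 2 (60 min): 12:30
  after break (11 min): 12:41
  after task 3 (18 min): 12:59
  after break (5 min): 13:04
  after task 4 (71 min): 14:15
Total elapsed: 221 minutes
End time: 14:15

14:15


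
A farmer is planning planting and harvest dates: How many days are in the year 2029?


Year: 2029
Check leap year rules:
Divisible by 4? No
2029 is not a leap year
Days: 365

365


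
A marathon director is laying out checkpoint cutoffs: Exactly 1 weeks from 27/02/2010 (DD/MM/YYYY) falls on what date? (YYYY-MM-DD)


Start: 2010-02-27
Weeks to add: 1
Convert to days: 1 x 7 = 7 days
Add 7 days to 2010-02-27
Result: 2010-03-06

2010-03-06


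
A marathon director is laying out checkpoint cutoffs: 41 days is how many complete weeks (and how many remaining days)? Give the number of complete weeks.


Total days: 41
Days per week: 7
Division: 41 / 7 = 5 remainder 6
Complete weeks: 5
Remaining days: 6

5


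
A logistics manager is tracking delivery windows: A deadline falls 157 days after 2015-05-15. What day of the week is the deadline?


Start: 2015-05-15 (Friday)
Step 1 - find target date: add 157 days
  2015-05-15 + 157 days = 2015-10-19
Step 2 - day of week:
  157 mod 7 = 3
  Friday + 3 days -> Monday
Result: Monday (2015-10-19)

Monday


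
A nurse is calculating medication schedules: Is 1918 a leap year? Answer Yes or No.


Year: 1918
Divisible by 4? 1918 / 4 = 479.5 -> No
Not divisible by 4, so NOT a leap year

No


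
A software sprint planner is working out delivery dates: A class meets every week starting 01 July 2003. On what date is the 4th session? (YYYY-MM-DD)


First occurrence: 2003-07-01 (occurrence 1)
Each occurrence is 7 days after the previous.
Occurrence 4 is 3 weeks after the first.
3 weeks = 21 days
2003-07-01 + 21 days = 2003-07-22

2003-07-22


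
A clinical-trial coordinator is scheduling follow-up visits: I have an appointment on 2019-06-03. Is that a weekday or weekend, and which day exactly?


Date: 2019-06-03
January 1, 2019 is a Tuesday
Day of year: 154
Offset from Jan 1: 153 days
153 mod 7 = 6
Result: Monday

Monday


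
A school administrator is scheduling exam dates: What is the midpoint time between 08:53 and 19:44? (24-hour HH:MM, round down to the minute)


Start time: 08:53 = 533 minutes from midnight
End time: 19:44 = 1184 minutes from midnight
Sum: 533 + 1184 = 1717
Midpoint: 1717 / 2 = 858 minutes
Convert: 858 / 60 = 14 hours, 18 minutes
Result: 14:18

14:18


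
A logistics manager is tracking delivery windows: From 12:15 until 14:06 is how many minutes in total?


Start time: 12:15 = 735 minutes from midnight
End time: 14:06 = 846 minutes from midnight
Difference: 846 - 735 = 111 minutes
That is 1 hours and 51 minutes

111


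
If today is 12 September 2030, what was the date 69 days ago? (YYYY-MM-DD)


Start: 2030-09-12
Subtracting 69 days
Days already passed in September: 12
After going back through September: 57 more days to subtract
August 2030: 31 days, 26 remaining
July 2030 has 31 days, need 26
Result: 2030-07-05

2030-07-05


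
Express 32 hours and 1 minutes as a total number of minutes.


Hours: 32
Extra minutes: 1
Minutes per hour: 60
Hours to minutes: 32 x 60 = 1920
Total: 1920 + 1 = 1921

1921


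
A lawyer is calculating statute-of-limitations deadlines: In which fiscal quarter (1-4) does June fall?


Month: June (month 6)
Q1: January-March (months 1-3)
Q2: April-June (months 4-6)
Q3: July-September (months 7-9)
Q4: October-December (months 10-12)
Month 6 falls in Q2

2


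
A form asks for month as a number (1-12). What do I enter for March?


Calendar month order:
2. February
3. March <--
4. April
March is month number 3

3


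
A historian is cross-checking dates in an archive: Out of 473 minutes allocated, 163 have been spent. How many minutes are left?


Total budget: 473 minutes
Time used: 163 minutes
Remaining: 473 - 163 = 310 minutes
Percent used: 34.5%
Percent remaining: 65.5%

310


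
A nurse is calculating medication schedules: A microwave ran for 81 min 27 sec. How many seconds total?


Minutes: 81
Extra seconds: 27
Seconds per minute: 60
Minutes to seconds: 81 x 60 = 4860
Total: 4860 + 27 = 4887

4887


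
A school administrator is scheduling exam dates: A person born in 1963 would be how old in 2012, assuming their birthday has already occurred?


Birth year: 1963
Current year: 2012
Age = current year - birth year
Age = 2012 - 1963 = 49

49


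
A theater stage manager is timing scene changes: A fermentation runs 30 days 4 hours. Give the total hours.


Days: 30
Extra hours: 4
Hours per day: 24
Days to hours: 30 x 24 = 720
Total: 720 + 4 = 724

724


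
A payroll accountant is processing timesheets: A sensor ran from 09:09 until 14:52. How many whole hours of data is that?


Start: 09:09
End: 14:52
Hour difference: 14 - 9 = 5 hours
Minute difference: 52 - 9 = 43 minutes
Total minutes: 343
Complete hours: 343 / 60 = 5 (remainder 43)

5


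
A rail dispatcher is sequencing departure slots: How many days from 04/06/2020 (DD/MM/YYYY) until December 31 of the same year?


Start: June 04, 2020
End: December 31, 2020
Days left in June: 26
July: 31
August: 31
September: 30
October: 31
... plus remaining months
Sum of remaining months: 184
Total: 26 + 184 = 210

210


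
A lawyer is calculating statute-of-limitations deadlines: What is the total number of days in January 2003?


Month: January
Year: 2003
January is a 31-day month
Total: 31 days

31


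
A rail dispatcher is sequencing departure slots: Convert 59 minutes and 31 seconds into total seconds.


Minutes: 59
Seconds: 31
Convert minutes to seconds: 59 x 60 = 3540
Add remaining seconds: 3540 + 31 = 3571

3571


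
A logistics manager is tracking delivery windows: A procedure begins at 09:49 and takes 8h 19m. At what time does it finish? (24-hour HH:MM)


Start time: 09:49
Adding: 8 hours 19 minutes
Minutes: 49 + 19 = 68
Minute overflow: 68 >= 60, so carry 1 hour, minutes = 8
Hours: 9 + 8 + 1 = 18
Result: 18:08

18:08


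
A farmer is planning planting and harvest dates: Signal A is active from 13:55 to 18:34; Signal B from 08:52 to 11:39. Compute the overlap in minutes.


Interval A: [835, 1114] minutes from midnight
Interval B: [532, 699] minutes from midnight
Overlap start = max(835, 532) = 835
Overlap end = min(1114, 699) = 699
End <= start, so the intervals do not overlap: 0 minutes

0


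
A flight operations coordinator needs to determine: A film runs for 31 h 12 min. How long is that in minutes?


Hours: 31
Minutes: 12
Convert hours to minutes: 31 x 60 = 1860
Add remaining minutes: 1860 + 12 = 1872

1872


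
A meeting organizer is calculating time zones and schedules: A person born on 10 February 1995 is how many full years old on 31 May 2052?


Birth: 1995-02-10
Reference: 2052-05-31
Year difference: 2052 - 1995 = 57
Has birthday (02-10) occurred by 05-31? Yes
Age in full years: 57

57


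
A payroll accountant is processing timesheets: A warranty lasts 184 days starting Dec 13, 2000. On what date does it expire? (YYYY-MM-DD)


Start: 2000-12-13
Adding 184 days
Days remaining in December: 18
After December: 166 days still to add
January 2001: 31 days, 135 remaining
February 2001: 28 days, 107 remaining
March 2001: 31 days, 76 remaining
April 2001: 30 days, 46 remaining
Result: 2001-06-15

2001-06-15


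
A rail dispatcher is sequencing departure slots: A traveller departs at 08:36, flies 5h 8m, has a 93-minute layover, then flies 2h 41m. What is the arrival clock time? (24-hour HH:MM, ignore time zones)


Depart: 08:36
Leg 1: +308 min -> 13:44
Layover: +93 min -> 15:17
Leg 2: +161 min -> 17:58
Total travel: 562 minutes = 9h 22m
Arrival: 17:58

17:58


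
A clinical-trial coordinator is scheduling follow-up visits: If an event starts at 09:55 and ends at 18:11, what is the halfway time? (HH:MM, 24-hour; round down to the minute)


Start time: 09:55 = 595 minutes from midnight
End time: 18:11 = 1091 minutes from midnight
Sum: 595 + 1091 = 1686
Midpoint: 1686 / 2 = 843 minutes
Convert: 843 / 60 = 14 hours, 3 minutes
Result: 14:03

14:03


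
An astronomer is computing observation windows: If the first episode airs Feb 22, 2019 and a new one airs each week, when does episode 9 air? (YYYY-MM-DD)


First occurrence: 2019-02-22 (occurrence 1)
Each occurrence is 7 days after the previous.
Occurrence 9 is 8 weeks after the first.
8 weeks = 56 days
2019-02-22 + 56 days = 2019-04-19

2019-04-19


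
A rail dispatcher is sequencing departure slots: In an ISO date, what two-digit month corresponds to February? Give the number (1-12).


Calendar month order:
1. January
2. February <--
3. March
February is month number 2

2


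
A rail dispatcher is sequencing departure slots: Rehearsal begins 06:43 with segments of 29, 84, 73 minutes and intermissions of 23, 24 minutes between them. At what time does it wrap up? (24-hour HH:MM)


Start: 06:43 = 403 min from midnight
  after task 1 (29 min): 07:12
  after break (23 min): 07:35
  after task 2 (84 min): 08:59
  after break (24 min): 09:23
  after task 3 (73 min): 10:36
Total elapsed: 233 minutes
End time: 10:36

10:36


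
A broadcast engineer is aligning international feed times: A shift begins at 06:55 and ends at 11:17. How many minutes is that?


Start time: 06:55 = 415 minutes from midnight
End time: 11:17 = 677 minutes from midnight
Difference: 677 - 415 = 262 minutes
That is 4 hours and 22 minutes

262


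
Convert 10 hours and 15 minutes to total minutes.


Hours: 10
Minutes: 15
Convert hours to minutes: 10 x 60 = 600
Add remaining minutes: 600 + 15 = 615

615


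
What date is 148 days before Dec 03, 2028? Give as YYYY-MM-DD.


Start: 2028-12-03
Subtracting 148 days
Days already passed in December: 3
After going back through December: 145 more days to subtract
November 2028: 30 days, 115 remaining
October 2028: 31 days, 84 remaining
September 2028: 30 days, 54 remaining
August 2028: 31 days, 23 remaining
Result: 2028-07-08

2028-07-08


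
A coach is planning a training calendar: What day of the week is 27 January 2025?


Date: 2025-01-27
January 1, 2025 is a Wednesday
Day of year: 27
Offset from Jan 1: 26 days
26 mod 7 = 5
Result: Monday

Monday


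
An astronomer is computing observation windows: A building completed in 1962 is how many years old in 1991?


Birth year: 1962
Current year: 1991
Age = current year - birth year
Age = 1991 - 1962 = 29

29


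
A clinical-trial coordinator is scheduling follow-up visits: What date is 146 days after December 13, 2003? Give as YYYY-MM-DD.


Start: 2003-12-13
Adding 146 days
Days remaining in December: 18
After December: 128 days still to add
January 2004: 31 days, 97 remaining
February 2004: 29 days, 68 remaining
March 2004: 31 days, 37 remaining
April 2004: 30 days, 7 remaining
Result: 2004-05-07

2004-05-07


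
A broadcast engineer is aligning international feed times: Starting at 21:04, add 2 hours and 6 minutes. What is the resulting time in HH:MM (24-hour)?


Start time: 21:04
Adding: 2 hours 6 minutes
Minutes: 4 + 6 = 10
Hours: 21 + 2 + 0 = 23
Result: 23:10

23:10


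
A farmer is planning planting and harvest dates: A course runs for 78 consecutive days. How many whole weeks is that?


Total days: 78
Days per week: 7
Division: 78 / 7 = 11 remainder 1
Complete weeks: 11
Remaining days: 1

11


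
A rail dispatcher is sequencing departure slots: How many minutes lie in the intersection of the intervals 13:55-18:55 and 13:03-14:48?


Interval A: [835, 1135] minutes from midnight
Interval B: [783, 888] minutes from midnight
Overlap start = max(835, 783) = 835
Overlap end = min(1135, 888) = 888
Overlap = 888 - 835 = 53 minutes

53


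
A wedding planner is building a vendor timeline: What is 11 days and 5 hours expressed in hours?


Days: 11
Extra hours: 5
Hours per day: 24
Days to hours: 11 x 24 = 264
Total: 264 + 5 = 269

269


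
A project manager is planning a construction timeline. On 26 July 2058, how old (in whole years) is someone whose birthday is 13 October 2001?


Birth: 2001-10-13
Reference: 2058-07-26
Year difference: 2058 - 2001 = 57
Has birthday (10-13) occurred by 07-26? No
Birthday not yet reached this year -> subtract 1
Age in full years: 56

56


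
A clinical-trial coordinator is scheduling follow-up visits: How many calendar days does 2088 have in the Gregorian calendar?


Year: 2088
Check leap year rules:
Divisible by 4? Yes
Divisible by 100? No
2088 is a leap year
Days: 366

366


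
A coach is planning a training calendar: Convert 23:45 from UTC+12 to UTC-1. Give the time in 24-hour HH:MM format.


Local time: 23:45 at UTC+12 (offset 12h)
Target zone: UTC-1 (offset -1h)
Difference: -1 - (12) = -13 hours
Calculation: 23 + (-13) = 10
Result: 10:45

10:45


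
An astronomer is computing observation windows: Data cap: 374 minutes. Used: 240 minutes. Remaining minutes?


Total budget: 374 minutes
Time used: 240 minutes
Remaining: 374 - 240 = 134 minutes
Percent used: 64.2%
Percent remaining: 35.8%

134


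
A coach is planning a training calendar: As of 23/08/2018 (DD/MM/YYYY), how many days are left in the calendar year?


Start: August 23, 2018
End: December 31, 2018
Days left in August: 8
September: 30
October: 31
November: 30
December: 31
Sum of remaining months: 122
Total: 8 + 122 = 130

130


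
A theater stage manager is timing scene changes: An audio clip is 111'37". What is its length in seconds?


Minutes: 111
Seconds: 37
Convert minutes to seconds: 111 x 60 = 6660
Add remaining seconds: 6660 + 37 = 6697

6697


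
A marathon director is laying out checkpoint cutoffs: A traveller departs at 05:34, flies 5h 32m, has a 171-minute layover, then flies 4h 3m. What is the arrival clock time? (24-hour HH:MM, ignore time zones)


Depart: 05:34
Leg 1: +332 min -> 11:06
Layover: +171 min -> 13:57
Leg 2: +243 min -> 18:00
Total travel: 746 minutes = 12h 26m
Arrival: 18:00

18:00


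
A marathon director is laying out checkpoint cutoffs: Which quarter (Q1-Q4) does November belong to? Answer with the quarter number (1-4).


Month: November (month 11)
Q1: January-March (months 1-3)
Q2: April-June (months 4-6)
Q3: July-September (months 7-9)
Q4: October-December (months 10-12)
Month 11 falls in Q4

4


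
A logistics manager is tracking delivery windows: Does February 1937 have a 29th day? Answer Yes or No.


Year: 1937
Divisible by 4? 1937 / 4 = 484.25 -> No
Not divisible by 4, so NOT a leap year

No


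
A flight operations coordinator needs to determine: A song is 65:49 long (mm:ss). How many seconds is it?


Minutes: 65
Extra seconds: 49
Seconds per minute: 60
Minutes to seconds: 65 x 60 = 3900
Total: 3900 + 49 = 3949

3949


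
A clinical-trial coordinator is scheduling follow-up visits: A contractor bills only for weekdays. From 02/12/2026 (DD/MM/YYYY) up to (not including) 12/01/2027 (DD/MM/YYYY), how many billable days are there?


Start: 2026-12-02 (Wednesday)
End (exclusive): 2027-01-12 (Tuesday)
Total calendar days: 41
Full weeks: 41 // 7 = 5 -> 25 weekdays
Remaining 6 days starting on Wednesday:
  Wed(w), Thu(w), Fri(w), Sat(-), Sun(-), Mon(w) -> 4 weekdays
Total business days: 25 + 4 = 29

29


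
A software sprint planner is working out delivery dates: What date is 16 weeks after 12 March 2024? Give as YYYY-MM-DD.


Start: 2024-03-12
Weeks to add: 16
Convert to days: 16 x 7 = 112 days
Add 112 days to 2024-03-12
Result: 2024-07-02

2024-07-02


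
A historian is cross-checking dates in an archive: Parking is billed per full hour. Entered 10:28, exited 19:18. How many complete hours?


Start: 10:28
End: 19:18
Hour difference: 19 - 10 = 9 hours
Minute difference: 18 - 28 = -10 minutes
Total minutes: 530
Complete hours: 530 / 60 = 8 (remainder 50)

8


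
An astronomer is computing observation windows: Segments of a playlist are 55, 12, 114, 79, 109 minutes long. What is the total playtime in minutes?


Durations: 55, 12, 114, 79, 109
Running sum: 55
+ 12 = 67
+ 114 = 181
+ 79 = 260
+ 109 = 369
Total duration: 369 minutes
That is 6 hours and 9 minutes

369


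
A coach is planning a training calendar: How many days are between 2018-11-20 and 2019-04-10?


Start date: 2018-11-20
End date: 2019-04-10
Nov 2018: +11 days
Dec 2018: +31 days
Jan 2019: +31 days
... (3 more months)
Total: 141 days

141


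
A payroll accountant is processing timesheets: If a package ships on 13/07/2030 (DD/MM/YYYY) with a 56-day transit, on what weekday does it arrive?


Start: 2030-07-13 (Saturday)
Step 1 - find target date: add 56 days
  2030-07-13 + 56 days = 2030-09-07
Step 2 - day of week:
  56 mod 7 = 0
  Saturday + 0 days -> Saturday
Result: Saturday (2030-09-07)

Saturday


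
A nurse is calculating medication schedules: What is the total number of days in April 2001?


Month: April
Year: 2001
April is a 30-day month
Total: 30 days

30


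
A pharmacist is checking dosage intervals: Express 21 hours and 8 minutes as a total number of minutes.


Hours: 21
Extra minutes: 8
Minutes per hour: 60
Hours to minutes: 21 x 60 = 1260
Total: 1260 + 8 = 1268

1268


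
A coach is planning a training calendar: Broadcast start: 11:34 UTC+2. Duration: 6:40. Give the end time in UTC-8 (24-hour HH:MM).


Start: 11:34 in UTC+2
Step 1 - add duration:
  minutes: 34 + 40 = 74 (carry 1h)
  hours: 11 + 6 + 1 = 18
  end in UTC+2: 18:14
Step 2 - convert UTC+2 -> UTC-8:
  offset difference: -8 - (2) = -10 hours
  18 + (-10) = 8 -> mod 24 = 8
Result: 08:14 in UTC-8

08:14


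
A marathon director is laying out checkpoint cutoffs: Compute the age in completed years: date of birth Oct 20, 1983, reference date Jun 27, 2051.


Birth: 1983-10-20
Reference: 2051-06-27
Year difference: 2051 - 1983 = 68
Has birthday (10-20) occurred by 06-27? No
Birthday not yet reached this year -> subtract 1
Age in full years: 67

67
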